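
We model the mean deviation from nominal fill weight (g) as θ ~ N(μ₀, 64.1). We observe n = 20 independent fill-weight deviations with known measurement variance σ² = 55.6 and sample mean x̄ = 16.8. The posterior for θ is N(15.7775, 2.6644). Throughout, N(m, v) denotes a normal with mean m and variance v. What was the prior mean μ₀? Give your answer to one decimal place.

μ₀ = -7.8

With known observation variance, the Normal–Normal posterior has precision τ_n = τ₀ + n/σ² and mean μ_n = (τ₀μ₀ + (n/σ²)x̄)/τ_n.
Here τ₀ = 1/64.1 = 0.015601 and τ_data = 20/55.6 = 0.359712, so τ_n = 0.375313.
Rearranging for μ₀: μ₀ = (μ_n·τ_n − τ_data·x̄)/τ₀ = (15.7775·0.375313 − 0.359712·16.8) / 0.015601 = -0.121661/0.015601 ≈ -7.8.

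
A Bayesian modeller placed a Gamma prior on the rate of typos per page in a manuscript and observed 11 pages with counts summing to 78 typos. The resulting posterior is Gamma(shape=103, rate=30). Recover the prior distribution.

Gamma–Poisson conjugacy: posterior shape = α + Σxᵢ, posterior rate = β + n.
So α = 103 − 78 = 25 and β = 30 − 11 = 19.

Gamma(shape=25, rate=19)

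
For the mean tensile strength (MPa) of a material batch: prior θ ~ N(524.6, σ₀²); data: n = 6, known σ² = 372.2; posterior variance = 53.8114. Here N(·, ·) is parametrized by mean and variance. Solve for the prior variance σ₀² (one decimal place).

σ₀² = 406.0

For the Normal–Normal model with known σ², precisions add: τ_n = τ₀ + n/σ².
So 1/σ₀² = 1/53.8114 − 6/372.2 = 0.018583 − 0.016120 = 0.002463.
Hence σ₀² = 1/0.002463 ≈ 406.0.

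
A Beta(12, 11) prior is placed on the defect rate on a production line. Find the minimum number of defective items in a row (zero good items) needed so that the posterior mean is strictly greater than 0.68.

After k defective items and 0 good items the posterior is Beta(12+k, 11), with mean (12+k)/(12+11+k).
Set (12+k)/(23+k) > 0.68 and solve: k > (0.68·23 − 12)/(1 − 0.68) = 11.375.
The smallest integer exceeding 11.375 is 12, and checking k=12: (24)/(35) = 0.6857 > 0.68.

k = 12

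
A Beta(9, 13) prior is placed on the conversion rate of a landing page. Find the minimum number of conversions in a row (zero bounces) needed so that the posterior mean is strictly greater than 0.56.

After k conversions and 0 bounces the posterior is Beta(9+k, 13), with mean (9+k)/(9+13+k).
Set (9+k)/(22+k) > 0.56 and solve: k > (0.56·22 − 9)/(1 − 0.56) = 7.545.
The smallest integer exceeding 7.545 is 8, and checking k=8: (17)/(30) = 0.5667 > 0.56.

k = 8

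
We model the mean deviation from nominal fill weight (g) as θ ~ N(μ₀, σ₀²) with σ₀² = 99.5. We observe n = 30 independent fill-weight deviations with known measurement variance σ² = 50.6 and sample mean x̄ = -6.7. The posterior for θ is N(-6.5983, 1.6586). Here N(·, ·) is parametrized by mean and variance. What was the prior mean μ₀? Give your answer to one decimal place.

The posterior mean is a precision-weighted average: μ_n = (τ₀μ₀ + τ_data·x̄)/(τ₀+τ_data), with τ₀=1/σ₀² and τ_data=n/σ².
Here τ₀ = 1/99.5 = 0.010050 and τ_data = 30/50.6 = 0.592885, so τ_n = 0.602935.
Rearranging for μ₀: μ₀ = (μ_n·τ_n − τ_data·x̄)/τ₀ = (-6.5983·0.602935 − 0.592885·-6.7) / 0.010050 = -0.006017/0.010050 ≈ -0.6.

μ₀ = -0.6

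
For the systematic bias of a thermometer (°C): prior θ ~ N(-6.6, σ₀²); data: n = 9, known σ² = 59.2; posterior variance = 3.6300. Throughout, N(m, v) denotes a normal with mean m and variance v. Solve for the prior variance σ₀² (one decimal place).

σ₀² = 8.1

Posterior precision equals prior precision plus data precision: 1/σ_n² = 1/σ₀² + n/σ².
So 1/σ₀² = 1/3.6300 − 9/59.2 = 0.275482 − 0.152027 = 0.123455.
Hence σ₀² = 1/0.123455 ≈ 8.1.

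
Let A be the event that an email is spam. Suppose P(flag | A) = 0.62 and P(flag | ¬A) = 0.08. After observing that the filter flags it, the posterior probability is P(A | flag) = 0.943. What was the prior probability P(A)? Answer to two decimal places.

Bayes' rule in odds form gives O(A|E) = O(A)·[P(E|A)/P(E|¬A)], hence O(A) = O(A|E)/LR.
Posterior odds = 0.943/(1−0.943) = 16.5439. LR = 0.62/0.08 = 7.7500.
Prior odds = 16.5439/7.7500 = 2.1347, so P(A) = 2.1347/(1+2.1347) ≈ 0.68.

P(A) = 0.68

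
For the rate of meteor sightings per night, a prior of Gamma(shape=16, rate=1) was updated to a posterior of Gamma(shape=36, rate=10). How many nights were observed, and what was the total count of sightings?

Gamma–Poisson conjugacy: posterior shape = α + Σxᵢ, posterior rate = β + n.
Matching: Σxᵢ = 36 − 16 = 20 and n = 10 − 1 = 9.

n = 9 nights with total 20 sightings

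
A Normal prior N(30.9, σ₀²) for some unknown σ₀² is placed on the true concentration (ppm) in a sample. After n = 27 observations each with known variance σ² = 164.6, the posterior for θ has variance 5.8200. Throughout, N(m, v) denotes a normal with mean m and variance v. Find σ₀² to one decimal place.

Posterior precision equals prior precision plus data precision: 1/σ_n² = 1/σ₀² + n/σ².
So 1/σ₀² = 1/5.8200 − 27/164.6 = 0.171821 − 0.164034 = 0.007787.
Hence σ₀² = 1/0.007787 ≈ 128.4.

σ₀² = 128.4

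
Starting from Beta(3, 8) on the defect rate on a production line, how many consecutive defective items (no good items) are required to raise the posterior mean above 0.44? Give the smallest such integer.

k = 4

After k defective items and 0 good items the posterior is Beta(3+k, 8), with mean (3+k)/(3+8+k).
Set (3+k)/(11+k) > 0.44 and solve: k > (0.44·11 − 3)/(1 − 0.44) = 3.286.
The smallest integer exceeding 3.286 is 4.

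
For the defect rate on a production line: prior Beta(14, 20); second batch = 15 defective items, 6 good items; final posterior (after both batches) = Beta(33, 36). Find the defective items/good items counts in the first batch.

4 defective items and 10 good items

Because Beta–binomial updating is additive in the counts, the combined data contributed (α_post−α_prior, β_post−β_prior) successes and failures.
Total across both batches: 33−14=19 defective items, 36−20=16 good items.
Subtract the second batch: 19−15=4 defective items and 16−6=10 good items.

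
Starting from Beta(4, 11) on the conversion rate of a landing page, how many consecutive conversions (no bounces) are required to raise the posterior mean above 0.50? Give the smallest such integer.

k = 8

After k conversions and 0 bounces the posterior is Beta(4+k, 11), with mean (4+k)/(4+11+k).
Set (4+k)/(15+k) > 0.50 and solve: k > (0.50·15 − 4)/(1 − 0.50) = 7.000.
The smallest integer exceeding 7.000 is 8.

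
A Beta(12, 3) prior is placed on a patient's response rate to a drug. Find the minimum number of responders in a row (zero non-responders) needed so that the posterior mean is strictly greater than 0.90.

After k responders and 0 non-responders the posterior is Beta(12+k, 3), with mean (12+k)/(12+3+k).
Set (12+k)/(15+k) > 0.90 and solve: k > (0.90·15 − 12)/(1 − 0.90) = 15.000.
The smallest integer exceeding 15.000 is 16, and checking k=16: (28)/(31) = 0.9032 > 0.90.

k = 16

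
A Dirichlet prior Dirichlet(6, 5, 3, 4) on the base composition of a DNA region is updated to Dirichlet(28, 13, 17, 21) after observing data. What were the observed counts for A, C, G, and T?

For a Dirichlet(α) prior with multinomial counts c, the posterior is Dirichlet(α + c) componentwise.
Counts are posterior − prior componentwise: 28−6=22, 13−5=8, 17−3=14, 21−4=17.

counts (22, 8, 14, 17)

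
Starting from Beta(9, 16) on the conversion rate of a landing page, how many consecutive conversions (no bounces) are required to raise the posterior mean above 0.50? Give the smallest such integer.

k = 8

After k conversions and 0 bounces the posterior is Beta(9+k, 16), with mean (9+k)/(9+16+k).
Set (9+k)/(25+k) > 0.50 and solve: k > (0.50·25 − 9)/(1 − 0.50) = 7.000.
The smallest integer exceeding 7.000 is 8.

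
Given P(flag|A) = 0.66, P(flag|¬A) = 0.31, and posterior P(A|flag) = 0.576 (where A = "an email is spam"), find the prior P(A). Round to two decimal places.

P(A) = 0.39

Bayes' rule in odds form gives O(A|E) = O(A)·[P(E|A)/P(E|¬A)], hence O(A) = O(A|E)/LR.
Posterior odds = 0.576/(1−0.576) = 1.3585. LR = 0.66/0.31 = 2.1290.
Prior odds = 1.3585/2.1290 = 0.6381, so P(A) = 0.6381/(1+0.6381) ≈ 0.39.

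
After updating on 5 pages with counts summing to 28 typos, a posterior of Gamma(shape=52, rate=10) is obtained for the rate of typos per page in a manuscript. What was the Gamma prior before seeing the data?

Gamma(shape=24, rate=5)

Gamma–Poisson conjugacy: posterior shape = α + Σxᵢ, posterior rate = β + n.
So α = 52 − 28 = 24 and β = 10 − 5 = 5.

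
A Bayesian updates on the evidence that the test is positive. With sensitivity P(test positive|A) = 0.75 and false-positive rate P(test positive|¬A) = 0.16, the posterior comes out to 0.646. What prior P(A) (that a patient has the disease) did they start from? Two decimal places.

Bayes' rule in odds form gives O(A|E) = O(A)·[P(E|A)/P(E|¬A)], hence O(A) = O(A|E)/LR.
Posterior odds = 0.646/(1−0.646) = 1.8249. LR = 0.75/0.16 = 4.6875.
Prior odds = 1.8249/4.6875 = 0.3893, so P(A) = 0.3893/(1+0.3893) ≈ 0.28.

P(A) = 0.28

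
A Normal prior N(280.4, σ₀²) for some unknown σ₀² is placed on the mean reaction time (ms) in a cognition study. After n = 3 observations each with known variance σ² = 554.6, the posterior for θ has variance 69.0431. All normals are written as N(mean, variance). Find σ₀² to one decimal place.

σ₀² = 110.2

Posterior precision equals prior precision plus data precision: 1/σ_n² = 1/σ₀² + n/σ².
So 1/σ₀² = 1/69.0431 − 3/554.6 = 0.014484 − 0.005409 = 0.009075.
Hence σ₀² = 1/0.009075 ≈ 110.2.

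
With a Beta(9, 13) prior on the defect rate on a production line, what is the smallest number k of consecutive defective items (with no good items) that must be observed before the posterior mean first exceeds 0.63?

After k defective items and 0 good items the posterior is Beta(9+k, 13), with mean (9+k)/(9+13+k).
Set (9+k)/(22+k) > 0.63 and solve: k > (0.63·22 − 9)/(1 − 0.63) = 13.135.
The smallest integer exceeding 13.135 is 14, and checking k=14: (23)/(36) = 0.6389 > 0.63.

k = 14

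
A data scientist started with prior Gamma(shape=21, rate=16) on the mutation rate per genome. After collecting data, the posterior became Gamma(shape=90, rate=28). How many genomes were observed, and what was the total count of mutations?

n = 12 genomes with total 69 mutations

A Gamma(α, β) prior (rate parametrization) on a Poisson rate with n observations summing to S gives posterior Gamma(α+S, β+n).
Matching: Σxᵢ = 90 − 21 = 69 and n = 28 − 16 = 12.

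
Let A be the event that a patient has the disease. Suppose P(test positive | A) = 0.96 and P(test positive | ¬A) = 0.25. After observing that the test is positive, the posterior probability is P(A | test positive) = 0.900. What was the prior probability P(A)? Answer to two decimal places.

P(A) = 0.70

Bayes' rule in odds form gives O(A|E) = O(A)·[P(E|A)/P(E|¬A)], hence O(A) = O(A|E)/LR.
Posterior odds = 0.900/(1−0.900) = 9.0000. LR = 0.96/0.25 = 3.8400.
Prior odds = 9.0000/3.8400 = 2.3438, so P(A) = 2.3438/(1+2.3438) ≈ 0.70.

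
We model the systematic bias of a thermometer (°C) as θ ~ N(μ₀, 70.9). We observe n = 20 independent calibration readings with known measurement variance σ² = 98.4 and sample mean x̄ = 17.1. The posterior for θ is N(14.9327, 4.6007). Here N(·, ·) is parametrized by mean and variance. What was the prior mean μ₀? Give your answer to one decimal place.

μ₀ = -16.3

With known observation variance, the Normal–Normal posterior has precision τ_n = τ₀ + n/σ² and mean μ_n = (τ₀μ₀ + (n/σ²)x̄)/τ_n.
Here τ₀ = 1/70.9 = 0.014104 and τ_data = 20/98.4 = 0.203252, so τ_n = 0.217356.
Rearranging for μ₀: μ₀ = (μ_n·τ_n − τ_data·x̄)/τ₀ = (14.9327·0.217356 − 0.203252·17.1) / 0.014104 = -0.229897/0.014104 ≈ -16.3.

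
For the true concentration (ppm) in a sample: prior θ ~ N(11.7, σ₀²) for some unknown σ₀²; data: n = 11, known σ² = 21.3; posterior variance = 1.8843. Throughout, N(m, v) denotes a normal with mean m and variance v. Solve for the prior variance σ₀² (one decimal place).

σ₀² = 70.1

For the Normal–Normal model with known σ², precisions add: τ_n = τ₀ + n/σ².
So 1/σ₀² = 1/1.8843 − 11/21.3 = 0.530701 − 0.516432 = 0.014269.
Hence σ₀² = 1/0.014269 ≈ 70.1.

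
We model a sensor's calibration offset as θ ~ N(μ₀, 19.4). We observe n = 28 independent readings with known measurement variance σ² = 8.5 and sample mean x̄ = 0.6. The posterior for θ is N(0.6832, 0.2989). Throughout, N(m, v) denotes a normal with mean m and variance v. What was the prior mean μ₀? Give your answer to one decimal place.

With known observation variance, the Normal–Normal posterior has precision τ_n = τ₀ + n/σ² and mean μ_n = (τ₀μ₀ + (n/σ²)x̄)/τ_n.
Here τ₀ = 1/19.4 = 0.051546 and τ_data = 28/8.5 = 3.294118, so τ_n = 3.345664.
Rearranging for μ₀: μ₀ = (μ_n·τ_n − τ_data·x̄)/τ₀ = (0.6832·3.345664 − 3.294118·0.6) / 0.051546 = 0.309287/0.051546 ≈ 6.0.

μ₀ = 6.0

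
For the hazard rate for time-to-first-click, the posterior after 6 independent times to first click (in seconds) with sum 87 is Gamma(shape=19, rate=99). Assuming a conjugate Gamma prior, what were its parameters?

Gamma(shape=13, rate=12)

For an exponential likelihood with a Gamma(α, β) prior on the rate, n observations with total T give posterior Gamma(α+n, β+T).
So α = 19 − 6 = 13 and β = 99 − 87 = 12.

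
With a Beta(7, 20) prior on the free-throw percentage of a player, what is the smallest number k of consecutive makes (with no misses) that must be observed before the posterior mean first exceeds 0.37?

After k makes and 0 misses the posterior is Beta(7+k, 20), with mean (7+k)/(7+20+k).
Set (7+k)/(27+k) > 0.37 and solve: k > (0.37·27 − 7)/(1 − 0.37) = 4.746.
The smallest integer exceeding 4.746 is 5.

k = 5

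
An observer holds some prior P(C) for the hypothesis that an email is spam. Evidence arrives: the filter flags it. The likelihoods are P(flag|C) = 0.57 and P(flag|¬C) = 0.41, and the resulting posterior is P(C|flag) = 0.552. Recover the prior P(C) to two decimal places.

P(C) = 0.47

In odds form, posterior odds = prior odds × likelihood ratio, so prior odds = posterior odds ÷ LR.
Posterior odds = 0.552/(1−0.552) = 1.2321. LR = 0.57/0.41 = 1.3902.
Prior odds = 1.2321/1.3902 = 0.8863, so P(C) = 0.8863/(1+0.8863) ≈ 0.47.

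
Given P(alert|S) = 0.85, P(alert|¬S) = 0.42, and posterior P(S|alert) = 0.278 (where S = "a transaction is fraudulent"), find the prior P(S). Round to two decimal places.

Bayes' rule in odds form gives O(S|E) = O(S)·[P(E|S)/P(E|¬S)], hence O(S) = O(S|E)/LR.
Posterior odds = 0.278/(1−0.278) = 0.3850. LR = 0.85/0.42 = 2.0238.
Prior odds = 0.3850/2.0238 = 0.1902, so P(S) = 0.1902/(1+0.1902) ≈ 0.16.

P(S) = 0.16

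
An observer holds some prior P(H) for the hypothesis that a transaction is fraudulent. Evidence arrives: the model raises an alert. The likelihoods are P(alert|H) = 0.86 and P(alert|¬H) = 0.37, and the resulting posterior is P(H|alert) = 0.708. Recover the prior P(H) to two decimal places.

Bayes' rule in odds form gives O(H|E) = O(H)·[P(E|H)/P(E|¬H)], hence O(H) = O(H|E)/LR.
Posterior odds = 0.708/(1−0.708) = 2.4247. LR = 0.86/0.37 = 2.3243.
Prior odds = 2.4247/2.3243 = 1.0432, so P(H) = 1.0432/(1+1.0432) ≈ 0.51.

P(H) = 0.51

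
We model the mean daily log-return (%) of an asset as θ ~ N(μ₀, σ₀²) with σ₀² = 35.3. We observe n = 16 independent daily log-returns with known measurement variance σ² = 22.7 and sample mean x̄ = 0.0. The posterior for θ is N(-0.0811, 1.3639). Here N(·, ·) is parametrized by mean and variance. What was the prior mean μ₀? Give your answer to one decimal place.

With known observation variance, the Normal–Normal posterior has precision τ_n = τ₀ + n/σ² and mean μ_n = (τ₀μ₀ + (n/σ²)x̄)/τ_n.
Here τ₀ = 1/35.3 = 0.028329 and τ_data = 16/22.7 = 0.704846, so τ_n = 0.733175.
Rearranging for μ₀: μ₀ = (μ_n·τ_n − τ_data·x̄)/τ₀ = (-0.0811·0.733175 − 0.704846·0.0) / 0.028329 = -0.059460/0.028329 ≈ -2.1.

μ₀ = -2.1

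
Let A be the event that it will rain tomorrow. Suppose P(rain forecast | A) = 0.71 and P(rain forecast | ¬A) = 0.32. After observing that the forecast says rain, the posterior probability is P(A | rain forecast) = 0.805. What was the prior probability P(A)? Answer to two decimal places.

P(A) = 0.65

Bayes' rule in odds form gives O(A|E) = O(A)·[P(E|A)/P(E|¬A)], hence O(A) = O(A|E)/LR.
Posterior odds = 0.805/(1−0.805) = 4.1282. LR = 0.71/0.32 = 2.2188.
Prior odds = 4.1282/2.2188 = 1.8606, so P(A) = 1.8606/(1+1.8606) ≈ 0.65.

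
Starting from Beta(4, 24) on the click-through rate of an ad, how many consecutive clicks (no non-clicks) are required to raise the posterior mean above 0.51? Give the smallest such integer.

k = 21

After k clicks and 0 non-clicks the posterior is Beta(4+k, 24), with mean (4+k)/(4+24+k).
Set (4+k)/(28+k) > 0.51 and solve: k > (0.51·28 − 4)/(1 − 0.51) = 20.980.
The smallest integer exceeding 20.980 is 21.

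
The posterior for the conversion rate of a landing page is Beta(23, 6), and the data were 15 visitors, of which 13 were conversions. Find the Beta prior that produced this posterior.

Beta(10, 4)

Under Beta–binomial conjugacy the posterior parameters are (a+s, b+f).
So a = 23 − 13 = 10 and b = 6 − 2 = 4.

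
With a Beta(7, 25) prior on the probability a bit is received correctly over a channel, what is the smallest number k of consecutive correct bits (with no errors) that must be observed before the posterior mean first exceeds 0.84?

After k correct bits and 0 errors the posterior is Beta(7+k, 25), with mean (7+k)/(7+25+k).
Set (7+k)/(32+k) > 0.84 and solve: k > (0.84·32 − 7)/(1 − 0.84) = 124.250.
The smallest integer exceeding 124.250 is 125.

k = 125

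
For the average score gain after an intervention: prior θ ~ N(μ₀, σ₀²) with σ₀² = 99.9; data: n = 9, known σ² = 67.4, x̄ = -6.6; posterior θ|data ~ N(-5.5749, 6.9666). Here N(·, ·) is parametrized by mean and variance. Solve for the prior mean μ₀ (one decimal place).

μ₀ = 8.1

With known observation variance, the Normal–Normal posterior has precision τ_n = τ₀ + n/σ² and mean μ_n = (τ₀μ₀ + (n/σ²)x̄)/τ_n.
Here τ₀ = 1/99.9 = 0.010010 and τ_data = 9/67.4 = 0.133531, so τ_n = 0.143541.
Rearranging for μ₀: μ₀ = (μ_n·τ_n − τ_data·x̄)/τ₀ = (-5.5749·0.143541 − 0.133531·-6.6) / 0.010010 = 0.081078/0.010010 ≈ 8.1.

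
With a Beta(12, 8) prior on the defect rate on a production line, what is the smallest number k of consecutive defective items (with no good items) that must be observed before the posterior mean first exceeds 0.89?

k = 53

After k defective items and 0 good items the posterior is Beta(12+k, 8), with mean (12+k)/(12+8+k).
Set (12+k)/(20+k) > 0.89 and solve: k > (0.89·20 − 12)/(1 − 0.89) = 52.727.
The smallest integer exceeding 52.727 is 53.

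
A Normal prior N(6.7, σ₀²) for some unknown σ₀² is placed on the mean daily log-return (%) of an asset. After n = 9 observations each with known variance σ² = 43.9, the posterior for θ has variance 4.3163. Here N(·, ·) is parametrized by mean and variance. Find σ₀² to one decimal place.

Posterior precision equals prior precision plus data precision: 1/σ_n² = 1/σ₀² + n/σ².
So 1/σ₀² = 1/4.3163 − 9/43.9 = 0.231680 − 0.205011 = 0.026669.
Hence σ₀² = 1/0.026669 ≈ 37.5.

σ₀² = 37.5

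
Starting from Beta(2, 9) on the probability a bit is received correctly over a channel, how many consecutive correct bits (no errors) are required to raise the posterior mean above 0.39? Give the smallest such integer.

k = 4

After k correct bits and 0 errors the posterior is Beta(2+k, 9), with mean (2+k)/(2+9+k).
Set (2+k)/(11+k) > 0.39 and solve: k > (0.39·11 − 2)/(1 − 0.39) = 3.754.
The smallest integer exceeding 3.754 is 4, and checking k=4: (6)/(15) = 0.4000 > 0.39.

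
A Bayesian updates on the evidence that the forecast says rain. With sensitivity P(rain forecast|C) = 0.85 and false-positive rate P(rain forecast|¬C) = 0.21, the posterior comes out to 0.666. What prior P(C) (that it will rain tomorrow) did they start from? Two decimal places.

In odds form, posterior odds = prior odds × likelihood ratio, so prior odds = posterior odds ÷ LR.
Posterior odds = 0.666/(1−0.666) = 1.9940. LR = 0.85/0.21 = 4.0476.
Prior odds = 1.9940/4.0476 = 0.4926, so P(C) = 0.4926/(1+0.4926) ≈ 0.33.

P(C) = 0.33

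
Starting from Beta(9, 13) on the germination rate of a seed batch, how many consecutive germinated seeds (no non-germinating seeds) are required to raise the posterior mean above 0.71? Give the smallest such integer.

k = 23

After k germinated seeds and 0 non-germinating seeds the posterior is Beta(9+k, 13), with mean (9+k)/(9+13+k).
Set (9+k)/(22+k) > 0.71 and solve: k > (0.71·22 − 9)/(1 − 0.71) = 22.828.
The smallest integer exceeding 22.828 is 23.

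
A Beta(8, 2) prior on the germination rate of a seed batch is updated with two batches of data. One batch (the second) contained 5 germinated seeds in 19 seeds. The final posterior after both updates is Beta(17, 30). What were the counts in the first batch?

4 germinated seeds and 14 non-germinating seeds

Sequential conjugate updates are equivalent to a single update on the pooled data, so total successes = posterior α − prior α and total failures = posterior β − prior β.
Total across both batches: 17−8=9 germinated seeds, 30−2=28 non-germinating seeds.
Subtract the second batch: 9−5=4 germinated seeds and 28−14=14 non-germinating seeds.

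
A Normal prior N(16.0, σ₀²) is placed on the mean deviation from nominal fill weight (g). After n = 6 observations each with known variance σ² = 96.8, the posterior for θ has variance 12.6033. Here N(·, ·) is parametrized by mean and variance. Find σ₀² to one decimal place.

Posterior precision equals prior precision plus data precision: 1/σ_n² = 1/σ₀² + n/σ².
So 1/σ₀² = 1/12.6033 − 6/96.8 = 0.079344 − 0.061983 = 0.017361.
Hence σ₀² = 1/0.017361 ≈ 57.6.

σ₀² = 57.6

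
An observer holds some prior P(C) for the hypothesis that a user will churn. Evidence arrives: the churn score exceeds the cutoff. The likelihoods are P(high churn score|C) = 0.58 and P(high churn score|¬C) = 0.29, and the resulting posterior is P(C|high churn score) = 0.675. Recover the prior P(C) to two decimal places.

In odds form, posterior odds = prior odds × likelihood ratio, so prior odds = posterior odds ÷ LR.
Posterior odds = 0.675/(1−0.675) = 2.0769. LR = 0.58/0.29 = 2.0000.
Prior odds = 2.0769/2.0000 = 1.0385, so P(C) = 1.0385/(1+1.0385) ≈ 0.51.

P(C) = 0.51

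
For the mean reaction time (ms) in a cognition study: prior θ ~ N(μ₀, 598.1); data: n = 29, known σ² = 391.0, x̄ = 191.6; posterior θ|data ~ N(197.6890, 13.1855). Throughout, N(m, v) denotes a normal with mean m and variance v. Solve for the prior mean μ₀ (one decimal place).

The posterior mean is a precision-weighted average: μ_n = (τ₀μ₀ + τ_data·x̄)/(τ₀+τ_data), with τ₀=1/σ₀² and τ_data=n/σ².
Here τ₀ = 1/598.1 = 0.001672 and τ_data = 29/391.0 = 0.074169, so τ_n = 0.075841.
Rearranging for μ₀: μ₀ = (μ_n·τ_n − τ_data·x̄)/τ₀ = (197.6890·0.075841 − 0.074169·191.6) / 0.001672 = 0.782151/0.001672 ≈ 467.8.

μ₀ = 467.8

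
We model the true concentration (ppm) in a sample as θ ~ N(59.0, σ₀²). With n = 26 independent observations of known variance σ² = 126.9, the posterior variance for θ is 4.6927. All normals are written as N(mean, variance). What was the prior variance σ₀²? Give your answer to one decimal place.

σ₀² = 121.8

For the Normal–Normal model with known σ², precisions add: τ_n = τ₀ + n/σ².
So 1/σ₀² = 1/4.6927 − 26/126.9 = 0.213097 − 0.204886 = 0.008211.
Hence σ₀² = 1/0.008211 ≈ 121.8.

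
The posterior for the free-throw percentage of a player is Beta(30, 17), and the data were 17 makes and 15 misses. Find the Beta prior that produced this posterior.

Beta(13, 2)

Beta is conjugate to the binomial likelihood: posterior = Beta(a+s, b+f).
So a = 30 − 17 = 13 and b = 17 − 15 = 2.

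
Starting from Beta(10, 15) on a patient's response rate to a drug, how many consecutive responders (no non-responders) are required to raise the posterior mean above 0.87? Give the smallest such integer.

k = 91

After k responders and 0 non-responders the posterior is Beta(10+k, 15), with mean (10+k)/(10+15+k).
Set (10+k)/(25+k) > 0.87 and solve: k > (0.87·25 − 10)/(1 − 0.87) = 90.385.
The smallest integer exceeding 90.385 is 91.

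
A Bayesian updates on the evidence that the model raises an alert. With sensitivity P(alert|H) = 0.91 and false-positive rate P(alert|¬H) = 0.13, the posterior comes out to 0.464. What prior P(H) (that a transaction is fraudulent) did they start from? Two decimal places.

Bayes' rule in odds form gives O(H|E) = O(H)·[P(E|H)/P(E|¬H)], hence O(H) = O(H|E)/LR.
Posterior odds = 0.464/(1−0.464) = 0.8657. LR = 0.91/0.13 = 7.0000.
Prior odds = 0.8657/7.0000 = 0.1237, so P(H) = 0.1237/(1+0.1237) ≈ 0.11.

P(H) = 0.11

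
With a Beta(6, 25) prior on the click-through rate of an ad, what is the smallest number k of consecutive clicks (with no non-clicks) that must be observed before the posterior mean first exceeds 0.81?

k = 101

After k clicks and 0 non-clicks the posterior is Beta(6+k, 25), with mean (6+k)/(6+25+k).
Set (6+k)/(31+k) > 0.81 and solve: k > (0.81·31 − 6)/(1 − 0.81) = 100.579.
The smallest integer exceeding 100.579 is 101, and checking k=101: (107)/(132) = 0.8106 > 0.81.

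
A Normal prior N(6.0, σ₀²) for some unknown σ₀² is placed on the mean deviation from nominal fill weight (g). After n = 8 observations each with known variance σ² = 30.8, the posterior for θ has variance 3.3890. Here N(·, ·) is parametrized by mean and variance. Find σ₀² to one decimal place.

For the Normal–Normal model with known σ², precisions add: τ_n = τ₀ + n/σ².
So 1/σ₀² = 1/3.3890 − 8/30.8 = 0.295072 − 0.259740 = 0.035332.
Hence σ₀² = 1/0.035332 ≈ 28.3.

σ₀² = 28.3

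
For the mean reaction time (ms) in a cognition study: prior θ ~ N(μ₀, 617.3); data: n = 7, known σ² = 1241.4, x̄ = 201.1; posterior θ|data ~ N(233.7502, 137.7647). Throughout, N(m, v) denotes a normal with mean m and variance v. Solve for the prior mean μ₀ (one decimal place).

With known observation variance, the Normal–Normal posterior has precision τ_n = τ₀ + n/σ² and mean μ_n = (τ₀μ₀ + (n/σ²)x̄)/τ_n.
Here τ₀ = 1/617.3 = 0.001620 and τ_data = 7/1241.4 = 0.005639, so τ_n = 0.007259.
Rearranging for μ₀: μ₀ = (μ_n·τ_n − τ_data·x̄)/τ₀ = (233.7502·0.007259 − 0.005639·201.1) / 0.001620 = 0.562790/0.001620 ≈ 347.4.

μ₀ = 347.4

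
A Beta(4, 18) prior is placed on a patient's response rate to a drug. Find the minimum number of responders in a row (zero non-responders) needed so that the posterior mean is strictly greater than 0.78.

After k responders and 0 non-responders the posterior is Beta(4+k, 18), with mean (4+k)/(4+18+k).
Set (4+k)/(22+k) > 0.78 and solve: k > (0.78·22 − 4)/(1 − 0.78) = 59.818.
The smallest integer exceeding 59.818 is 60, and checking k=60: (64)/(82) = 0.7805 > 0.78.

k = 60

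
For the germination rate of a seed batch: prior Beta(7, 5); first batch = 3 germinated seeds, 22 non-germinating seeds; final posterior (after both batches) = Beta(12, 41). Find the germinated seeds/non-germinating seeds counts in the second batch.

2 germinated seeds and 14 non-germinating seeds

Sequential conjugate updates are equivalent to a single update on the pooled data, so total successes = posterior α − prior α and total failures = posterior β − prior β.
Total across both batches: 12−7=5 germinated seeds, 41−5=36 non-germinating seeds.
Subtract the first batch: 5−3=2 germinated seeds and 36−22=14 non-germinating seeds.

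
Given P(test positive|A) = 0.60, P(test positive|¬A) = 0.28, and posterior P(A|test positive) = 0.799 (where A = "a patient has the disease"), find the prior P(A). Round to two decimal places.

P(A) = 0.65

In odds form, posterior odds = prior odds × likelihood ratio, so prior odds = posterior odds ÷ LR.
Posterior odds = 0.799/(1−0.799) = 3.9751. LR = 0.60/0.28 = 2.1429.
Prior odds = 3.9751/2.1429 = 1.8550, so P(A) = 1.8550/(1+1.8550) ≈ 0.65.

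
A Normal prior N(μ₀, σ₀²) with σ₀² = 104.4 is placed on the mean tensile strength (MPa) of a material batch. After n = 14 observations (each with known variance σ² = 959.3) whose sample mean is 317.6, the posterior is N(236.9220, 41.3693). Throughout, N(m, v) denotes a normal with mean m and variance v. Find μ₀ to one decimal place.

μ₀ = 114.0

The posterior mean is a precision-weighted average: μ_n = (τ₀μ₀ + τ_data·x̄)/(τ₀+τ_data), with τ₀=1/σ₀² and τ_data=n/σ².
Here τ₀ = 1/104.4 = 0.009579 and τ_data = 14/959.3 = 0.014594, so τ_n = 0.024173.
Rearranging for μ₀: μ₀ = (μ_n·τ_n − τ_data·x̄)/τ₀ = (236.9220·0.024173 − 0.014594·317.6) / 0.009579 = 1.092061/0.009579 ≈ 114.0.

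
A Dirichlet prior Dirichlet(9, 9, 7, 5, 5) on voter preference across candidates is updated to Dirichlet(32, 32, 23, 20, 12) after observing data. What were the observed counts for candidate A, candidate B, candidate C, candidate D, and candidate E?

counts (23, 23, 16, 15, 7)

For a Dirichlet(α) prior with multinomial counts c, the posterior is Dirichlet(α + c) componentwise.
Counts are posterior − prior componentwise: 32−9=23, 32−9=23, 23−7=16, 20−5=15, 12−5=7.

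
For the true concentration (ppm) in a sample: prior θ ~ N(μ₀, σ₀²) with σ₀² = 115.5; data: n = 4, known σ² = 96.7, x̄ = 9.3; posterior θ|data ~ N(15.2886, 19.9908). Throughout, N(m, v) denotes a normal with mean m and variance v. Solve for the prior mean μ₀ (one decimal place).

μ₀ = 43.9

With known observation variance, the Normal–Normal posterior has precision τ_n = τ₀ + n/σ² and mean μ_n = (τ₀μ₀ + (n/σ²)x̄)/τ_n.
Here τ₀ = 1/115.5 = 0.008658 and τ_data = 4/96.7 = 0.041365, so τ_n = 0.050023.
Rearranging for μ₀: μ₀ = (μ_n·τ_n − τ_data·x̄)/τ₀ = (15.2886·0.050023 − 0.041365·9.3) / 0.008658 = 0.380087/0.008658 ≈ 43.9.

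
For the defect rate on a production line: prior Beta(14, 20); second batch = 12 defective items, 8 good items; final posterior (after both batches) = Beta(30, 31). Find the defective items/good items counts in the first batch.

4 defective items and 3 good items

Sequential conjugate updates are equivalent to a single update on the pooled data, so total successes = posterior α − prior α and total failures = posterior β − prior β.
Total across both batches: 30−14=16 defective items, 31−20=11 good items.
Subtract the second batch: 16−12=4 defective items and 11−8=3 good items.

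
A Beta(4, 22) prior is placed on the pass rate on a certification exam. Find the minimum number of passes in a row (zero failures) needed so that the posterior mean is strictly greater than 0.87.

After k passes and 0 failures the posterior is Beta(4+k, 22), with mean (4+k)/(4+22+k).
Set (4+k)/(26+k) > 0.87 and solve: k > (0.87·26 − 4)/(1 − 0.87) = 143.231.
The smallest integer exceeding 143.231 is 144, and checking k=144: (148)/(170) = 0.8706 > 0.87.

k = 144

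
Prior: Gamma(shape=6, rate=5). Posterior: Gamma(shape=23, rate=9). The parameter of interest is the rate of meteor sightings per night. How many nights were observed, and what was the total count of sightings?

n = 4 nights with total 17 sightings

A Gamma(α, β) prior (rate parametrization) on a Poisson rate with n observations summing to S gives posterior Gamma(α+S, β+n).
Matching: Σxᵢ = 23 − 6 = 17 and n = 9 − 5 = 4.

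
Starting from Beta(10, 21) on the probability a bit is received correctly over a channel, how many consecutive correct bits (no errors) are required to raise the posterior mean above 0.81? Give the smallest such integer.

k = 80

After k correct bits and 0 errors the posterior is Beta(10+k, 21), with mean (10+k)/(10+21+k).
Set (10+k)/(31+k) > 0.81 and solve: k > (0.81·31 − 10)/(1 − 0.81) = 79.526.
The smallest integer exceeding 79.526 is 80, and checking k=80: (90)/(111) = 0.8108 > 0.81.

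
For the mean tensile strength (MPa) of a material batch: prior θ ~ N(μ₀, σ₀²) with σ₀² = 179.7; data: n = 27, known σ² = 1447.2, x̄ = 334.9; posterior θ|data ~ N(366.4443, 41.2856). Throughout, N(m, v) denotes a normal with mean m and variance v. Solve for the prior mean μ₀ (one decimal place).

The posterior mean is a precision-weighted average: μ_n = (τ₀μ₀ + τ_data·x̄)/(τ₀+τ_data), with τ₀=1/σ₀² and τ_data=n/σ².
Here τ₀ = 1/179.7 = 0.005565 and τ_data = 27/1447.2 = 0.018657, so τ_n = 0.024222.
Rearranging for μ₀: μ₀ = (μ_n·τ_n − τ_data·x̄)/τ₀ = (366.4443·0.024222 − 0.018657·334.9) / 0.005565 = 2.627785/0.005565 ≈ 472.2.

μ₀ = 472.2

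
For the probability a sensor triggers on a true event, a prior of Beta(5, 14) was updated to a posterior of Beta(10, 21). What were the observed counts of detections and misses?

Beta is conjugate to the binomial likelihood: posterior = Beta(a+s, b+f).
Match parameters: s=10−5=5, f=21−14=7.

5 detections and 7 misses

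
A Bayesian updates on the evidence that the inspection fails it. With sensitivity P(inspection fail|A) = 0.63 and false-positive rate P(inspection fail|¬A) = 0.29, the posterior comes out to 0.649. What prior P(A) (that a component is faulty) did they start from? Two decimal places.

Bayes' rule in odds form gives O(A|E) = O(A)·[P(E|A)/P(E|¬A)], hence O(A) = O(A|E)/LR.
Posterior odds = 0.649/(1−0.649) = 1.8490. LR = 0.63/0.29 = 2.1724.
Prior odds = 1.8490/2.1724 = 0.8511, so P(A) = 0.8511/(1+0.8511) ≈ 0.46.

P(A) = 0.46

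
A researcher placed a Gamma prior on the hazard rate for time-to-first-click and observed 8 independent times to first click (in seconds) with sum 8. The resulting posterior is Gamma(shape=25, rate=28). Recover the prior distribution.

For an exponential likelihood with a Gamma(α, β) prior on the rate, n observations with total T give posterior Gamma(α+n, β+T).
So α = 25 − 8 = 17 and β = 28 − 8 = 20.

Gamma(shape=17, rate=20)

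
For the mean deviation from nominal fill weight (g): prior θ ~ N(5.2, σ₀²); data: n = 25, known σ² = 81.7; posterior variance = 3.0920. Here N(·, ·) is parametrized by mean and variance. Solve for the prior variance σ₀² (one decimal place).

Posterior precision equals prior precision plus data precision: 1/σ_n² = 1/σ₀² + n/σ².
So 1/σ₀² = 1/3.0920 − 25/81.7 = 0.323415 − 0.305998 = 0.017417.
Hence σ₀² = 1/0.017417 ≈ 57.4.

σ₀² = 57.4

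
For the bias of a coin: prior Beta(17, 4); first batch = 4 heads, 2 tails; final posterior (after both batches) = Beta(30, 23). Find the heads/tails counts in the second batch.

Sequential conjugate updates are equivalent to a single update on the pooled data, so total successes = posterior α − prior α and total failures = posterior β − prior β.
Total across both batches: 30−17=13 heads, 23−4=19 tails.
Subtract the first batch: 13−4=9 heads and 19−2=17 tails.

9 heads and 17 tails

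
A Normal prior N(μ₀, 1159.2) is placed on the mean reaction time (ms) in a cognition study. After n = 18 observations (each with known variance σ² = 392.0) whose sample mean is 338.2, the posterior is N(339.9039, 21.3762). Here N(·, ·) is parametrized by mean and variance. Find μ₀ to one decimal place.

The posterior mean is a precision-weighted average: μ_n = (τ₀μ₀ + τ_data·x̄)/(τ₀+τ_data), with τ₀=1/σ₀² and τ_data=n/σ².
Here τ₀ = 1/1159.2 = 0.000863 and τ_data = 18/392.0 = 0.045918, so τ_n = 0.046781.
Rearranging for μ₀: μ₀ = (μ_n·τ_n − τ_data·x̄)/τ₀ = (339.9039·0.046781 − 0.045918·338.2) / 0.000863 = 0.371577/0.000863 ≈ 430.6.

μ₀ = 430.6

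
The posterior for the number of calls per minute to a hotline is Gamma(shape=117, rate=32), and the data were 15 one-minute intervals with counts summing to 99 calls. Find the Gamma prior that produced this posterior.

Gamma–Poisson conjugacy: posterior shape = α + Σxᵢ, posterior rate = β + n.
So α = 117 − 99 = 18 and β = 32 − 15 = 17.

Gamma(shape=18, rate=17)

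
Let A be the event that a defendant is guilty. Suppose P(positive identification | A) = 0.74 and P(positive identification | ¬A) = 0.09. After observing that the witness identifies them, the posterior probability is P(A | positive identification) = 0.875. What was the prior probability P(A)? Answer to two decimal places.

P(A) = 0.46

Bayes' rule in odds form gives O(A|E) = O(A)·[P(E|A)/P(E|¬A)], hence O(A) = O(A|E)/LR.
Posterior odds = 0.875/(1−0.875) = 7.0000. LR = 0.74/0.09 = 8.2222.
Prior odds = 7.0000/8.2222 = 0.8514, so P(A) = 0.8514/(1+0.8514) ≈ 0.46.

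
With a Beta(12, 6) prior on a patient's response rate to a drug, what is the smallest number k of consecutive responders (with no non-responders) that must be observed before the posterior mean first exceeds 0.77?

After k responders and 0 non-responders the posterior is Beta(12+k, 6), with mean (12+k)/(12+6+k).
Set (12+k)/(18+k) > 0.77 and solve: k > (0.77·18 − 12)/(1 − 0.77) = 8.087.
The smallest integer exceeding 8.087 is 9, and checking k=9: (21)/(27) = 0.7778 > 0.77.

k = 9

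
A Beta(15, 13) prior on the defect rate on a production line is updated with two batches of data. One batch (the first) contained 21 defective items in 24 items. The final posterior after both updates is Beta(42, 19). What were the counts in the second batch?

6 defective items and 3 good items

Because Beta–binomial updating is additive in the counts, the combined data contributed (α_post−α_prior, β_post−β_prior) successes and failures.
Total across both batches: 42−15=27 defective items, 19−13=6 good items.
Subtract the first batch: 27−21=6 defective items and 6−3=3 good items.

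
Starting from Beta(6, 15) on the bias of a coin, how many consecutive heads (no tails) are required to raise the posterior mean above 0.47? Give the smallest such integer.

After k heads and 0 tails the posterior is Beta(6+k, 15), with mean (6+k)/(6+15+k).
Set (6+k)/(21+k) > 0.47 and solve: k > (0.47·21 − 6)/(1 − 0.47) = 7.302.
The smallest integer exceeding 7.302 is 8.

k = 8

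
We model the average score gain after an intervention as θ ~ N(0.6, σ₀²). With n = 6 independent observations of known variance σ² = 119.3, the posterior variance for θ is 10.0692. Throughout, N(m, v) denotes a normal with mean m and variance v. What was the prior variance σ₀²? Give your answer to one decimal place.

σ₀² = 20.4

Posterior precision equals prior precision plus data precision: 1/σ_n² = 1/σ₀² + n/σ².
So 1/σ₀² = 1/10.0692 − 6/119.3 = 0.099313 − 0.050293 = 0.049020.
Hence σ₀² = 1/0.049020 ≈ 20.4.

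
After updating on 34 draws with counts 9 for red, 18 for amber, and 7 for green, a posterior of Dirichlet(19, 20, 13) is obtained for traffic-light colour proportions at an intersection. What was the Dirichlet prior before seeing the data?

Dirichlet(10, 2, 6)

For a Dirichlet(α) prior with multinomial counts c, the posterior is Dirichlet(α + c) componentwise.
Subtract each count from the matching posterior parameter: 19−9=10, 20−18=2, 13−7=6.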